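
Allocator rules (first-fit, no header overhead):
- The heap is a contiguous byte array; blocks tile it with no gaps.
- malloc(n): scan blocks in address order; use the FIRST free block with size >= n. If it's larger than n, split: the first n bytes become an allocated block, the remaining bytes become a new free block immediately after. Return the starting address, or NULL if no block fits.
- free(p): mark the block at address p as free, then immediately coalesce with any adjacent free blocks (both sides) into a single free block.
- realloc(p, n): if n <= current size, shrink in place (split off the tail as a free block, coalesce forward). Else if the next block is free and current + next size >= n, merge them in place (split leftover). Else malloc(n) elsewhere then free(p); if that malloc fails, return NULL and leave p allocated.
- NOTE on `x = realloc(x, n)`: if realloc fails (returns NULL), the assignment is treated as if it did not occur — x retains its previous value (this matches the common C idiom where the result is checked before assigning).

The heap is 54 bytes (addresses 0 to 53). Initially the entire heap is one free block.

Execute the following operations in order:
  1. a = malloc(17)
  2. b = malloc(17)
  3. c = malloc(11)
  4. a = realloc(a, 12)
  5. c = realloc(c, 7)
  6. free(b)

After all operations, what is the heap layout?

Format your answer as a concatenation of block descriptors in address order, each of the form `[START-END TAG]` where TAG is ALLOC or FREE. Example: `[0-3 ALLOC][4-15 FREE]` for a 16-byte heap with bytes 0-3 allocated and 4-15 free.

Answer: [0-11 ALLOC][12-33 FREE][34-40 ALLOC][41-53 FREE]

Derivation:
Op 1: a = malloc(17) -> a = 0; heap: [0-16 ALLOC][17-53 FREE]
Op 2: b = malloc(17) -> b = 17; heap: [0-16 ALLOC][17-33 ALLOC][34-53 FREE]
Op 3: c = malloc(11) -> c = 34; heap: [0-16 ALLOC][17-33 ALLOC][34-44 ALLOC][45-53 FREE]
Op 4: a = realloc(a, 12) -> a = 0; heap: [0-11 ALLOC][12-16 FREE][17-33 ALLOC][34-44 ALLOC][45-53 FREE]
Op 5: c = realloc(c, 7) -> c = 34; heap: [0-11 ALLOC][12-16 FREE][17-33 ALLOC][34-40 ALLOC][41-53 FREE]
Op 6: free(b) -> (freed b); heap: [0-11 ALLOC][12-33 FREE][34-40 ALLOC][41-53 FREE]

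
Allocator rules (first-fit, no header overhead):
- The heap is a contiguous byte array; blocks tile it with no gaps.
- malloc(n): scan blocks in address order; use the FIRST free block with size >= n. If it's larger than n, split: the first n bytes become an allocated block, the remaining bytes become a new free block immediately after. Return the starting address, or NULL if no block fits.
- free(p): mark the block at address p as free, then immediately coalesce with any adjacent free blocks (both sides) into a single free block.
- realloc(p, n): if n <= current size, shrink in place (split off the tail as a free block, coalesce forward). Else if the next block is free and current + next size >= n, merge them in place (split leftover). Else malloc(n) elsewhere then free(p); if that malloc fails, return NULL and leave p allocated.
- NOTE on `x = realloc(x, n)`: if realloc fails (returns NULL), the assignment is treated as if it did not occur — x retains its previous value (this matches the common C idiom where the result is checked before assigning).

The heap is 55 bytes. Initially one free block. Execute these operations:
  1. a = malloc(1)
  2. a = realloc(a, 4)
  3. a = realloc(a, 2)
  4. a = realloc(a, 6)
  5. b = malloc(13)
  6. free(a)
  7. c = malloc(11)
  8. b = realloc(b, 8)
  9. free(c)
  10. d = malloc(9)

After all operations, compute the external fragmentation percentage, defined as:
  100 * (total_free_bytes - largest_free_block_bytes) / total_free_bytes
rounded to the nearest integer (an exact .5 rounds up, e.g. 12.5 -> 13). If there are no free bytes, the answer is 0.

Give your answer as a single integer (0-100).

Answer: 16

Derivation:
Op 1: a = malloc(1) -> a = 0; heap: [0-0 ALLOC][1-54 FREE]
Op 2: a = realloc(a, 4) -> a = 0; heap: [0-3 ALLOC][4-54 FREE]
Op 3: a = realloc(a, 2) -> a = 0; heap: [0-1 ALLOC][2-54 FREE]
Op 4: a = realloc(a, 6) -> a = 0; heap: [0-5 ALLOC][6-54 FREE]
Op 5: b = malloc(13) -> b = 6; heap: [0-5 ALLOC][6-18 ALLOC][19-54 FREE]
Op 6: free(a) -> (freed a); heap: [0-5 FREE][6-18 ALLOC][19-54 FREE]
Op 7: c = malloc(11) -> c = 19; heap: [0-5 FREE][6-18 ALLOC][19-29 ALLOC][30-54 FREE]
Op 8: b = realloc(b, 8) -> b = 6; heap: [0-5 FREE][6-13 ALLOC][14-18 FREE][19-29 ALLOC][30-54 FREE]
Op 9: free(c) -> (freed c); heap: [0-5 FREE][6-13 ALLOC][14-54 FREE]
Op 10: d = malloc(9) -> d = 14; heap: [0-5 FREE][6-13 ALLOC][14-22 ALLOC][23-54 FREE]
Free blocks: [6 32] total_free=38 largest=32 -> 100*(38-32)/38 = 600/38 ≈ 15.789 -> rounds to 16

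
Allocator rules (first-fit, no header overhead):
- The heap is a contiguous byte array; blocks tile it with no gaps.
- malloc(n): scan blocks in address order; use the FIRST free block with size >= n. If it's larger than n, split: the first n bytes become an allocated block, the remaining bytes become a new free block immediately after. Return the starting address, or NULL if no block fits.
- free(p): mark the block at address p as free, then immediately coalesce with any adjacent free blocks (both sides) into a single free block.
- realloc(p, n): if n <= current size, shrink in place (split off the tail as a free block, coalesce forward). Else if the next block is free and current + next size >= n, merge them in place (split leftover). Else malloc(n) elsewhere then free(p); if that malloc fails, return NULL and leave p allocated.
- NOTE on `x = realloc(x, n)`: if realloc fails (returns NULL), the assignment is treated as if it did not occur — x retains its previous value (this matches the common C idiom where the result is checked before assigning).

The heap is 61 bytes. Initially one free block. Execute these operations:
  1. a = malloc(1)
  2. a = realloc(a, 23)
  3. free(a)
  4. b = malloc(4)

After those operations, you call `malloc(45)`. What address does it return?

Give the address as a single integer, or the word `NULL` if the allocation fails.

Op 1: a = malloc(1) -> a = 0; heap: [0-0 ALLOC][1-60 FREE]
Op 2: a = realloc(a, 23) -> a = 0; heap: [0-22 ALLOC][23-60 FREE]
Op 3: free(a) -> (freed a); heap: [0-60 FREE]
Op 4: b = malloc(4) -> b = 0; heap: [0-3 ALLOC][4-60 FREE]
malloc(45): first-fit scan over [0-3 ALLOC][4-60 FREE] -> 4

Answer: 4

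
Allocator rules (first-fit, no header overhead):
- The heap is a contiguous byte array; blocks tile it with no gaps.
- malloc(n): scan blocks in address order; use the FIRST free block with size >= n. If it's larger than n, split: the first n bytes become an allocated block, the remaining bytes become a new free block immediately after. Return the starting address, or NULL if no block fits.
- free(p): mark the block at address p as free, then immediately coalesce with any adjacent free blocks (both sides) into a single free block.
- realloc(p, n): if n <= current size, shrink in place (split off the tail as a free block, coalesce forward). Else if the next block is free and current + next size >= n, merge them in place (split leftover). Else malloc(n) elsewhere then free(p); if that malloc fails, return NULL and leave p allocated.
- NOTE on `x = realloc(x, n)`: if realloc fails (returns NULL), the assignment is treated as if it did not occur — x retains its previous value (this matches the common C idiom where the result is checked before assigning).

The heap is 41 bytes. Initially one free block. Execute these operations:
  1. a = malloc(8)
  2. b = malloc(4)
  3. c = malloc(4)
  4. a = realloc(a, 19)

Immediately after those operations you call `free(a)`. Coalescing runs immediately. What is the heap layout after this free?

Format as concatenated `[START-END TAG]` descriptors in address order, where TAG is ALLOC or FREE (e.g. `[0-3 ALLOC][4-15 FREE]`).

Answer: [0-7 FREE][8-11 ALLOC][12-15 ALLOC][16-40 FREE]

Derivation:
Op 1: a = malloc(8) -> a = 0; heap: [0-7 ALLOC][8-40 FREE]
Op 2: b = malloc(4) -> b = 8; heap: [0-7 ALLOC][8-11 ALLOC][12-40 FREE]
Op 3: c = malloc(4) -> c = 12; heap: [0-7 ALLOC][8-11 ALLOC][12-15 ALLOC][16-40 FREE]
Op 4: a = realloc(a, 19) -> a = 16; heap: [0-7 FREE][8-11 ALLOC][12-15 ALLOC][16-34 ALLOC][35-40 FREE]
free(a): a = 16 -> block [16-34 ALLOC]; mark free, coalesce with adjacent free neighbors -> [0-7 FREE][8-11 ALLOC][12-15 ALLOC][16-40 FREE]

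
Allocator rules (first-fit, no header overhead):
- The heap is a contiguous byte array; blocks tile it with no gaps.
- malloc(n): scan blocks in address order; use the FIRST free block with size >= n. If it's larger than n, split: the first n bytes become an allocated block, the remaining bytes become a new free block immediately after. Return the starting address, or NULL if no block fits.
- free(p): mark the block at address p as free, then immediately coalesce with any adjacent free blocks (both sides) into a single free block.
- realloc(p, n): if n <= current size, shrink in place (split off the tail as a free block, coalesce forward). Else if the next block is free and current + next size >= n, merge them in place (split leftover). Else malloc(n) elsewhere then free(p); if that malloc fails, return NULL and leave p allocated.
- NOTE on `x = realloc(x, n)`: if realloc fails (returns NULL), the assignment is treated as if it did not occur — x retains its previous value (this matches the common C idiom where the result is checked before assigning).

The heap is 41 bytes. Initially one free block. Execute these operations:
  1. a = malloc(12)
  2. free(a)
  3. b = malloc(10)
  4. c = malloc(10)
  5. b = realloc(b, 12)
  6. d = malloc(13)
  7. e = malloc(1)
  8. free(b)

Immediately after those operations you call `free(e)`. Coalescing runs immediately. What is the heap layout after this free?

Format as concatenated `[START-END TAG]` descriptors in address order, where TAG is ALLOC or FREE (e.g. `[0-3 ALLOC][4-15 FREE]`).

Answer: [0-9 FREE][10-19 ALLOC][20-40 FREE]

Derivation:
Op 1: a = malloc(12) -> a = 0; heap: [0-11 ALLOC][12-40 FREE]
Op 2: free(a) -> (freed a); heap: [0-40 FREE]
Op 3: b = malloc(10) -> b = 0; heap: [0-9 ALLOC][10-40 FREE]
Op 4: c = malloc(10) -> c = 10; heap: [0-9 ALLOC][10-19 ALLOC][20-40 FREE]
Op 5: b = realloc(b, 12) -> b = 20; heap: [0-9 FREE][10-19 ALLOC][20-31 ALLOC][32-40 FREE]
Op 6: d = malloc(13) -> d = NULL; heap: [0-9 FREE][10-19 ALLOC][20-31 ALLOC][32-40 FREE]
Op 7: e = malloc(1) -> e = 0; heap: [0-0 ALLOC][1-9 FREE][10-19 ALLOC][20-31 ALLOC][32-40 FREE]
Op 8: free(b) -> (freed b); heap: [0-0 ALLOC][1-9 FREE][10-19 ALLOC][20-40 FREE]
free(e): e = 0 -> block [0-0 ALLOC]; mark free, coalesce with adjacent free neighbors -> [0-9 FREE][10-19 ALLOC][20-40 FREE]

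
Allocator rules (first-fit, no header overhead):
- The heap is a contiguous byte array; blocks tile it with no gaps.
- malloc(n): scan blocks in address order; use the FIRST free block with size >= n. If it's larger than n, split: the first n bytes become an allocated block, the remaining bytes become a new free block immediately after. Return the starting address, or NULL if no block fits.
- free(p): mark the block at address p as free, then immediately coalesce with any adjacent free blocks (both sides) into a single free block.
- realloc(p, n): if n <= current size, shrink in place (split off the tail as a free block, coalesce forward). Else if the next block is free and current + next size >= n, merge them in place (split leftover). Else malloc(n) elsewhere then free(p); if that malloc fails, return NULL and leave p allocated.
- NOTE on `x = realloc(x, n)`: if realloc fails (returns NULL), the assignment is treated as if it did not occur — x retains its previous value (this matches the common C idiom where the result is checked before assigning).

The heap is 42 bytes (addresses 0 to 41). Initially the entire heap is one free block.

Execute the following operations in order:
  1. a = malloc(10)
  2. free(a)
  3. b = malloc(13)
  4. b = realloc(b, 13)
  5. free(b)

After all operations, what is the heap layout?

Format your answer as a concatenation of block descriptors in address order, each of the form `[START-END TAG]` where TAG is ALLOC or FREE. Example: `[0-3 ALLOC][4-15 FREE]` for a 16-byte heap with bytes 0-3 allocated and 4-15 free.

Answer: [0-41 FREE]

Derivation:
Op 1: a = malloc(10) -> a = 0; heap: [0-9 ALLOC][10-41 FREE]
Op 2: free(a) -> (freed a); heap: [0-41 FREE]
Op 3: b = malloc(13) -> b = 0; heap: [0-12 ALLOC][13-41 FREE]
Op 4: b = realloc(b, 13) -> b = 0; heap: [0-12 ALLOC][13-41 FREE]
Op 5: free(b) -> (freed b); heap: [0-41 FREE]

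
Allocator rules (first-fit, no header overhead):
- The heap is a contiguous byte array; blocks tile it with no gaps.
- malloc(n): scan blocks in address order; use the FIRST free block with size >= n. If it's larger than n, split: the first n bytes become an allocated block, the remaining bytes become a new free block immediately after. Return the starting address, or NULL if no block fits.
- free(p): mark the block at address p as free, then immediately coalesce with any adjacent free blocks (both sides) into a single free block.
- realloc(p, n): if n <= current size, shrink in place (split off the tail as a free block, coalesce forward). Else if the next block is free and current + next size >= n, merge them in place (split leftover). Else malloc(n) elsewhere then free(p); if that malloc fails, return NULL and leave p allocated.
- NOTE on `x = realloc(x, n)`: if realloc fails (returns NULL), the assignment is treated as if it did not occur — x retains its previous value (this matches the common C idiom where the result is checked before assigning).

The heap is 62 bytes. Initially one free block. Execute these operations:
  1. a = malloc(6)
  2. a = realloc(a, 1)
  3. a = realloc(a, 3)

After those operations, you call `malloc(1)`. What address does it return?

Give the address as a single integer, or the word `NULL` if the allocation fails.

Answer: 3

Derivation:
Op 1: a = malloc(6) -> a = 0; heap: [0-5 ALLOC][6-61 FREE]
Op 2: a = realloc(a, 1) -> a = 0; heap: [0-0 ALLOC][1-61 FREE]
Op 3: a = realloc(a, 3) -> a = 0; heap: [0-2 ALLOC][3-61 FREE]
malloc(1): first-fit scan over [0-2 ALLOC][3-61 FREE] -> 3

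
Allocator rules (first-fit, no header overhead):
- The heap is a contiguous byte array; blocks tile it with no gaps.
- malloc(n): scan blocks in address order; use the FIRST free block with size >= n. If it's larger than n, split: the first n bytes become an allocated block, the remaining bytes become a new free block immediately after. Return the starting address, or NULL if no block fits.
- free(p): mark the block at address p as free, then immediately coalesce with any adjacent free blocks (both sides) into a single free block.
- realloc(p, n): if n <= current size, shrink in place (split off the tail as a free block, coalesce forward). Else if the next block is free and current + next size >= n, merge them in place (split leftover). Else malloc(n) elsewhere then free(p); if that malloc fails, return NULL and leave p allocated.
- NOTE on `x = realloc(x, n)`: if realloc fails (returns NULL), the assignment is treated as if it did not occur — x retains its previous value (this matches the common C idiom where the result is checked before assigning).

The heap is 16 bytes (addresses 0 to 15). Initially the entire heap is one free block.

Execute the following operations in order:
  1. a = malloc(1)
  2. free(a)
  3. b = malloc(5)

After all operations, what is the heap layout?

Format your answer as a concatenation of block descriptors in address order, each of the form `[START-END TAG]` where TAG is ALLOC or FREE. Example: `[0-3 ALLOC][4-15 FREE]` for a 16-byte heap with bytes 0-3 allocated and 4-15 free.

Answer: [0-4 ALLOC][5-15 FREE]

Derivation:
Op 1: a = malloc(1) -> a = 0; heap: [0-0 ALLOC][1-15 FREE]
Op 2: free(a) -> (freed a); heap: [0-15 FREE]
Op 3: b = malloc(5) -> b = 0; heap: [0-4 ALLOC][5-15 FREE]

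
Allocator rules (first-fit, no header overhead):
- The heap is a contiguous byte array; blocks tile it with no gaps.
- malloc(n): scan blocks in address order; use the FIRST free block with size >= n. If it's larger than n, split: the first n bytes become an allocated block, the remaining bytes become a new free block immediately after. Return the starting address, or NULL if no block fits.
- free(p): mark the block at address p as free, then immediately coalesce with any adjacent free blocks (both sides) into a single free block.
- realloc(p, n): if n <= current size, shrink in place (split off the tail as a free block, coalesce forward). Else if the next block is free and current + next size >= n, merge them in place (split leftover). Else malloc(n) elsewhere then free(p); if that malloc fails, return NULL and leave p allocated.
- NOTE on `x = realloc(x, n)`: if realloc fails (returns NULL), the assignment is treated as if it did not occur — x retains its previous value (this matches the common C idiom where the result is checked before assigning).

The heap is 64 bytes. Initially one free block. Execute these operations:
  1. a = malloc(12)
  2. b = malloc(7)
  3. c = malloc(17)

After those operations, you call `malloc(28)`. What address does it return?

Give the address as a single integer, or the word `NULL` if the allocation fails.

Op 1: a = malloc(12) -> a = 0; heap: [0-11 ALLOC][12-63 FREE]
Op 2: b = malloc(7) -> b = 12; heap: [0-11 ALLOC][12-18 ALLOC][19-63 FREE]
Op 3: c = malloc(17) -> c = 19; heap: [0-11 ALLOC][12-18 ALLOC][19-35 ALLOC][36-63 FREE]
malloc(28): first-fit scan over [0-11 ALLOC][12-18 ALLOC][19-35 ALLOC][36-63 FREE] -> 36

Answer: 36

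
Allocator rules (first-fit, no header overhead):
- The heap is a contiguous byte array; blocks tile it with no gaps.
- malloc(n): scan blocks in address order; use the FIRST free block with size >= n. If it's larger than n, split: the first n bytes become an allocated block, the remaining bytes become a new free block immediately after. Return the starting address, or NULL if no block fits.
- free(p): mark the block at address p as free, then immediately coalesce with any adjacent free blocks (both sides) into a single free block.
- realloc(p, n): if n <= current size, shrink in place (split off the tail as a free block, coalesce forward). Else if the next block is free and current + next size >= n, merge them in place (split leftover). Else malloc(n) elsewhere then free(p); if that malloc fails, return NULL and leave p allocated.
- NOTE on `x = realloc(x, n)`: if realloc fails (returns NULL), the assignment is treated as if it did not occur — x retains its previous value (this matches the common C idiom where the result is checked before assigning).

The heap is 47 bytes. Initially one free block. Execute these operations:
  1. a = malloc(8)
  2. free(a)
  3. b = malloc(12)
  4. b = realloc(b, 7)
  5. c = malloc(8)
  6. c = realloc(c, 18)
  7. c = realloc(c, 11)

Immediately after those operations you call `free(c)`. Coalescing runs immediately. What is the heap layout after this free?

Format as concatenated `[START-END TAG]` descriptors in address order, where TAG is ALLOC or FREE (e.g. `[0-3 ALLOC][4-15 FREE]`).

Op 1: a = malloc(8) -> a = 0; heap: [0-7 ALLOC][8-46 FREE]
Op 2: free(a) -> (freed a); heap: [0-46 FREE]
Op 3: b = malloc(12) -> b = 0; heap: [0-11 ALLOC][12-46 FREE]
Op 4: b = realloc(b, 7) -> b = 0; heap: [0-6 ALLOC][7-46 FREE]
Op 5: c = malloc(8) -> c = 7; heap: [0-6 ALLOC][7-14 ALLOC][15-46 FREE]
Op 6: c = realloc(c, 18) -> c = 7; heap: [0-6 ALLOC][7-24 ALLOC][25-46 FREE]
Op 7: c = realloc(c, 11) -> c = 7; heap: [0-6 ALLOC][7-17 ALLOC][18-46 FREE]
free(c): c = 7 -> block [7-17 ALLOC]; mark free, coalesce with adjacent free neighbors -> [0-6 ALLOC][7-46 FREE]

Answer: [0-6 ALLOC][7-46 FREE]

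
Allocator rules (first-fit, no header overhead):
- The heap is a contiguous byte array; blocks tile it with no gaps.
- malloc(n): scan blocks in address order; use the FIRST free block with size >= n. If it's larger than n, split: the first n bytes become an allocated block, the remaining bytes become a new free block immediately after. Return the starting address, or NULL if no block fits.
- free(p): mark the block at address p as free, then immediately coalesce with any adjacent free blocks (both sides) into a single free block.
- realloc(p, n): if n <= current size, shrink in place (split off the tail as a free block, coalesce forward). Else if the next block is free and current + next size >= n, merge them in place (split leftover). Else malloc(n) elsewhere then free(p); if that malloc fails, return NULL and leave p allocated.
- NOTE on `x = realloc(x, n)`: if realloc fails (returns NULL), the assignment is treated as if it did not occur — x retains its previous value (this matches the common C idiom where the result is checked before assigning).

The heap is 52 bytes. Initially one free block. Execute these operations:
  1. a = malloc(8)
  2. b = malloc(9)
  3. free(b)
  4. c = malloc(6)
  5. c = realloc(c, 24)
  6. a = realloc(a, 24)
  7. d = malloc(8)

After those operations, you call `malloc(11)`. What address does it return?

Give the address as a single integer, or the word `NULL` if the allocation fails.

Answer: 40

Derivation:
Op 1: a = malloc(8) -> a = 0; heap: [0-7 ALLOC][8-51 FREE]
Op 2: b = malloc(9) -> b = 8; heap: [0-7 ALLOC][8-16 ALLOC][17-51 FREE]
Op 3: free(b) -> (freed b); heap: [0-7 ALLOC][8-51 FREE]
Op 4: c = malloc(6) -> c = 8; heap: [0-7 ALLOC][8-13 ALLOC][14-51 FREE]
Op 5: c = realloc(c, 24) -> c = 8; heap: [0-7 ALLOC][8-31 ALLOC][32-51 FREE]
Op 6: a = realloc(a, 24) -> NULL (a unchanged); heap: [0-7 ALLOC][8-31 ALLOC][32-51 FREE]
Op 7: d = malloc(8) -> d = 32; heap: [0-7 ALLOC][8-31 ALLOC][32-39 ALLOC][40-51 FREE]
malloc(11): first-fit scan over [0-7 ALLOC][8-31 ALLOC][32-39 ALLOC][40-51 FREE] -> 40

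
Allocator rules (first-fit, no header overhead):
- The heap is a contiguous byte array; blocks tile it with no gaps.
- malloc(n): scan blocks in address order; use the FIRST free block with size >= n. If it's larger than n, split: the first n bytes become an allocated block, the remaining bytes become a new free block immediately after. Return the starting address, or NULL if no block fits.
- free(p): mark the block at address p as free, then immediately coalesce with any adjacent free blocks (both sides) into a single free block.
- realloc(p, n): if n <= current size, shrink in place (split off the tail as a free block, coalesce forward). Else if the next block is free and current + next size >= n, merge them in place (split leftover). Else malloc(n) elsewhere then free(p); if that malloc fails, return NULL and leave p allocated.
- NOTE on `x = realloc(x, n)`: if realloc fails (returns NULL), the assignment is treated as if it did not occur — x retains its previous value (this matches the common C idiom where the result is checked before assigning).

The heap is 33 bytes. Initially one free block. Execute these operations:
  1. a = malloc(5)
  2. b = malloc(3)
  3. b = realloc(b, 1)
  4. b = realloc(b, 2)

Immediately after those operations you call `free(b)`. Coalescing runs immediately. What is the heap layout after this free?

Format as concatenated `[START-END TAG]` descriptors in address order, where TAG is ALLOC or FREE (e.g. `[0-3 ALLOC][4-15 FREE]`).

Answer: [0-4 ALLOC][5-32 FREE]

Derivation:
Op 1: a = malloc(5) -> a = 0; heap: [0-4 ALLOC][5-32 FREE]
Op 2: b = malloc(3) -> b = 5; heap: [0-4 ALLOC][5-7 ALLOC][8-32 FREE]
Op 3: b = realloc(b, 1) -> b = 5; heap: [0-4 ALLOC][5-5 ALLOC][6-32 FREE]
Op 4: b = realloc(b, 2) -> b = 5; heap: [0-4 ALLOC][5-6 ALLOC][7-32 FREE]
free(b): b = 5 -> block [5-6 ALLOC]; mark free, coalesce with adjacent free neighbors -> [0-4 ALLOC][5-32 FREE]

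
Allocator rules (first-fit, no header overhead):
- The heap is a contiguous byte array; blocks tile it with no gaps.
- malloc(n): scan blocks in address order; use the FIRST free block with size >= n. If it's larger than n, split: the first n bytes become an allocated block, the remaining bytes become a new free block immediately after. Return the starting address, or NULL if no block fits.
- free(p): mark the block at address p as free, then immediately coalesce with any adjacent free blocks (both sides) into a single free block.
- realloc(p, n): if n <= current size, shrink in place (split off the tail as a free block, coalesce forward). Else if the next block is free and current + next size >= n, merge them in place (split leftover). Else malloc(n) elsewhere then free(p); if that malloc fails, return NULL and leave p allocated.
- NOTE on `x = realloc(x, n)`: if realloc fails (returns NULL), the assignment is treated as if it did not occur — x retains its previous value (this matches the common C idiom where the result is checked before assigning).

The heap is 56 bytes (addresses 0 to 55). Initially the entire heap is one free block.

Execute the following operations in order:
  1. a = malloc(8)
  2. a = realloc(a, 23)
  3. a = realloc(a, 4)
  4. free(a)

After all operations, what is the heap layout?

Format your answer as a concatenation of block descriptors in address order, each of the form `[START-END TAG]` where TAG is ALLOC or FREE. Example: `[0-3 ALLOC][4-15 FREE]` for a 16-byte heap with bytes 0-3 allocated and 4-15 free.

Op 1: a = malloc(8) -> a = 0; heap: [0-7 ALLOC][8-55 FREE]
Op 2: a = realloc(a, 23) -> a = 0; heap: [0-22 ALLOC][23-55 FREE]
Op 3: a = realloc(a, 4) -> a = 0; heap: [0-3 ALLOC][4-55 FREE]
Op 4: free(a) -> (freed a); heap: [0-55 FREE]

Answer: [0-55 FREE]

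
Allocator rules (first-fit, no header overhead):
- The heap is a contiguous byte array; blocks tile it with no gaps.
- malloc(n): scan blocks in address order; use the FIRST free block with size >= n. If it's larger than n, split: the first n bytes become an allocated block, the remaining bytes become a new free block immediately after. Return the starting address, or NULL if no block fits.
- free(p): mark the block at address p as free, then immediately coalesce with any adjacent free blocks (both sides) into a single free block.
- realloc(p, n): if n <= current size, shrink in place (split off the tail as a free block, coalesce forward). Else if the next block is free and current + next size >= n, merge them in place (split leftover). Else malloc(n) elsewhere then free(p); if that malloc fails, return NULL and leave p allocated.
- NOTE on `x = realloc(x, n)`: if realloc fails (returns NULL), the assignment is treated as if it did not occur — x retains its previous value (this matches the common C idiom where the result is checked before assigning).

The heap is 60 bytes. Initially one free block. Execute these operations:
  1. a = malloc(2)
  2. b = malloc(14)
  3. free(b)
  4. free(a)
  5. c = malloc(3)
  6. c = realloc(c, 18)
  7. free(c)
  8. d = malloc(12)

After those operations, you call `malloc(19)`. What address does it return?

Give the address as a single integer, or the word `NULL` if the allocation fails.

Answer: 12

Derivation:
Op 1: a = malloc(2) -> a = 0; heap: [0-1 ALLOC][2-59 FREE]
Op 2: b = malloc(14) -> b = 2; heap: [0-1 ALLOC][2-15 ALLOC][16-59 FREE]
Op 3: free(b) -> (freed b); heap: [0-1 ALLOC][2-59 FREE]
Op 4: free(a) -> (freed a); heap: [0-59 FREE]
Op 5: c = malloc(3) -> c = 0; heap: [0-2 ALLOC][3-59 FREE]
Op 6: c = realloc(c, 18) -> c = 0; heap: [0-17 ALLOC][18-59 FREE]
Op 7: free(c) -> (freed c); heap: [0-59 FREE]
Op 8: d = malloc(12) -> d = 0; heap: [0-11 ALLOC][12-59 FREE]
malloc(19): first-fit scan over [0-11 ALLOC][12-59 FREE] -> 12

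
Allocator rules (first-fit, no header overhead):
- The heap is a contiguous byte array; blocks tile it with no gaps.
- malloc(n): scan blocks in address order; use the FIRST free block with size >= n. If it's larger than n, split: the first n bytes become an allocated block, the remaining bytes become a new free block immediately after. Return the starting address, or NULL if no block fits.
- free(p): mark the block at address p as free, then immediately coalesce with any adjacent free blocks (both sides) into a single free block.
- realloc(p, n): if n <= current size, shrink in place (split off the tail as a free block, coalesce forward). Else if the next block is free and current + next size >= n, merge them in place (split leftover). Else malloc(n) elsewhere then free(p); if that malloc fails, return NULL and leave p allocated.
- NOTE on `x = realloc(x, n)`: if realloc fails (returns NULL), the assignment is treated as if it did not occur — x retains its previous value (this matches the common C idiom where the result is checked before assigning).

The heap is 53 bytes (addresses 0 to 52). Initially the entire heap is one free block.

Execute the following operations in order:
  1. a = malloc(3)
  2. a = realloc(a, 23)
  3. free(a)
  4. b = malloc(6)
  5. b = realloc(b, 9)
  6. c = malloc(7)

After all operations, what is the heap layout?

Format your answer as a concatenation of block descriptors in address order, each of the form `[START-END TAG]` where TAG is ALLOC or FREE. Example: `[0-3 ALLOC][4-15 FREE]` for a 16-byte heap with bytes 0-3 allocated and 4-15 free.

Answer: [0-8 ALLOC][9-15 ALLOC][16-52 FREE]

Derivation:
Op 1: a = malloc(3) -> a = 0; heap: [0-2 ALLOC][3-52 FREE]
Op 2: a = realloc(a, 23) -> a = 0; heap: [0-22 ALLOC][23-52 FREE]
Op 3: free(a) -> (freed a); heap: [0-52 FREE]
Op 4: b = malloc(6) -> b = 0; heap: [0-5 ALLOC][6-52 FREE]
Op 5: b = realloc(b, 9) -> b = 0; heap: [0-8 ALLOC][9-52 FREE]
Op 6: c = malloc(7) -> c = 9; heap: [0-8 ALLOC][9-15 ALLOC][16-52 FREE]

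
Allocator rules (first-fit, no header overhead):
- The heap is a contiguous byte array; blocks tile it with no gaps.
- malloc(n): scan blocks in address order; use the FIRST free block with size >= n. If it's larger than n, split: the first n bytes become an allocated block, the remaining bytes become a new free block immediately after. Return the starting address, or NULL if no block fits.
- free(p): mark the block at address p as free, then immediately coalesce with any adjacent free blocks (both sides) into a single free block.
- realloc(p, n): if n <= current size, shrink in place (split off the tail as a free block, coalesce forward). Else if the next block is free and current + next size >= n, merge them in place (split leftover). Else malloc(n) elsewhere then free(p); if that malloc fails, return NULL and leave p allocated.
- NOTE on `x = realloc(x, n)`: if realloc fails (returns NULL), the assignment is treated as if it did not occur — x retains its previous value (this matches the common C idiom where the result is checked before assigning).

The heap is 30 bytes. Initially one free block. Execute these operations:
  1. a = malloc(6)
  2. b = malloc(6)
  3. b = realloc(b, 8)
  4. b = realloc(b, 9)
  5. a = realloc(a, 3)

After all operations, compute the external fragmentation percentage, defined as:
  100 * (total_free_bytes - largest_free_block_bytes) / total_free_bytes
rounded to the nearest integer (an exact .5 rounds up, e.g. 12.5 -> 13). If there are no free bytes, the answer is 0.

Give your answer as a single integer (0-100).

Answer: 17

Derivation:
Op 1: a = malloc(6) -> a = 0; heap: [0-5 ALLOC][6-29 FREE]
Op 2: b = malloc(6) -> b = 6; heap: [0-5 ALLOC][6-11 ALLOC][12-29 FREE]
Op 3: b = realloc(b, 8) -> b = 6; heap: [0-5 ALLOC][6-13 ALLOC][14-29 FREE]
Op 4: b = realloc(b, 9) -> b = 6; heap: [0-5 ALLOC][6-14 ALLOC][15-29 FREE]
Op 5: a = realloc(a, 3) -> a = 0; heap: [0-2 ALLOC][3-5 FREE][6-14 ALLOC][15-29 FREE]
Free blocks: [3 15] total_free=18 largest=15 -> 100*(18-15)/18 = 300/18 ≈ 16.667 -> rounds to 17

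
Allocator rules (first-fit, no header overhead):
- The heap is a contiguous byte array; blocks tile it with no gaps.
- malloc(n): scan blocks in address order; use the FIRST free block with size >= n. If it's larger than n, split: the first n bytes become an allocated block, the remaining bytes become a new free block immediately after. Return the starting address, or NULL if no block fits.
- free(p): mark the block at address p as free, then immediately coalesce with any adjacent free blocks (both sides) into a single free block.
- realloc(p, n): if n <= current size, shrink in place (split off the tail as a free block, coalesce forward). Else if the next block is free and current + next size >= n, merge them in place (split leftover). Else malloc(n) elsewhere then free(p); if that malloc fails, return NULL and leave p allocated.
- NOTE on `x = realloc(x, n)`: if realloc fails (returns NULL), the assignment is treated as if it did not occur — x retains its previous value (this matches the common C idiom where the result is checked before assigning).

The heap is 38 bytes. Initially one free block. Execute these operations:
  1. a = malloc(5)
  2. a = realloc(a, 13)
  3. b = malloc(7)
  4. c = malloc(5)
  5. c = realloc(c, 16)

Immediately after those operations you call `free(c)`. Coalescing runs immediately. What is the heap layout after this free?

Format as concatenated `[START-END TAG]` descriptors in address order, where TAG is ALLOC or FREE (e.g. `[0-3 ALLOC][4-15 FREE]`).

Op 1: a = malloc(5) -> a = 0; heap: [0-4 ALLOC][5-37 FREE]
Op 2: a = realloc(a, 13) -> a = 0; heap: [0-12 ALLOC][13-37 FREE]
Op 3: b = malloc(7) -> b = 13; heap: [0-12 ALLOC][13-19 ALLOC][20-37 FREE]
Op 4: c = malloc(5) -> c = 20; heap: [0-12 ALLOC][13-19 ALLOC][20-24 ALLOC][25-37 FREE]
Op 5: c = realloc(c, 16) -> c = 20; heap: [0-12 ALLOC][13-19 ALLOC][20-35 ALLOC][36-37 FREE]
free(c): c = 20 -> block [20-35 ALLOC]; mark free, coalesce with adjacent free neighbors -> [0-12 ALLOC][13-19 ALLOC][20-37 FREE]

Answer: [0-12 ALLOC][13-19 ALLOC][20-37 FREE]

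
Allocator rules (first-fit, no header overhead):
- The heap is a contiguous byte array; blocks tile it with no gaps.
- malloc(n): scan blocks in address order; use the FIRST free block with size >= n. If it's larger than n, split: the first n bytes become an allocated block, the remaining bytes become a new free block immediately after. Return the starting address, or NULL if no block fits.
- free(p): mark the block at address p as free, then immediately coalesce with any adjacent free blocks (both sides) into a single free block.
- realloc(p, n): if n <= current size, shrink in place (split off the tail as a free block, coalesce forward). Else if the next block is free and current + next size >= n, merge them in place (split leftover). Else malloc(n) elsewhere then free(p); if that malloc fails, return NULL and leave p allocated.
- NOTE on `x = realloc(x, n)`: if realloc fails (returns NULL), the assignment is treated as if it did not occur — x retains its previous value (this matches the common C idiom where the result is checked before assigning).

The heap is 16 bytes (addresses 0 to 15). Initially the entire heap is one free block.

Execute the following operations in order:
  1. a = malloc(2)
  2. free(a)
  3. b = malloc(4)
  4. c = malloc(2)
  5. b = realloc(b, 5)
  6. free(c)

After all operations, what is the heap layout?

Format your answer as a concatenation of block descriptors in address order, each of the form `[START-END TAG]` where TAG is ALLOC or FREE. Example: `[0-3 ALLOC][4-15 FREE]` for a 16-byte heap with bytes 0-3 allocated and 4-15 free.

Answer: [0-5 FREE][6-10 ALLOC][11-15 FREE]

Derivation:
Op 1: a = malloc(2) -> a = 0; heap: [0-1 ALLOC][2-15 FREE]
Op 2: free(a) -> (freed a); heap: [0-15 FREE]
Op 3: b = malloc(4) -> b = 0; heap: [0-3 ALLOC][4-15 FREE]
Op 4: c = malloc(2) -> c = 4; heap: [0-3 ALLOC][4-5 ALLOC][6-15 FREE]
Op 5: b = realloc(b, 5) -> b = 6; heap: [0-3 FREE][4-5 ALLOC][6-10 ALLOC][11-15 FREE]
Op 6: free(c) -> (freed c); heap: [0-5 FREE][6-10 ALLOC][11-15 FREE]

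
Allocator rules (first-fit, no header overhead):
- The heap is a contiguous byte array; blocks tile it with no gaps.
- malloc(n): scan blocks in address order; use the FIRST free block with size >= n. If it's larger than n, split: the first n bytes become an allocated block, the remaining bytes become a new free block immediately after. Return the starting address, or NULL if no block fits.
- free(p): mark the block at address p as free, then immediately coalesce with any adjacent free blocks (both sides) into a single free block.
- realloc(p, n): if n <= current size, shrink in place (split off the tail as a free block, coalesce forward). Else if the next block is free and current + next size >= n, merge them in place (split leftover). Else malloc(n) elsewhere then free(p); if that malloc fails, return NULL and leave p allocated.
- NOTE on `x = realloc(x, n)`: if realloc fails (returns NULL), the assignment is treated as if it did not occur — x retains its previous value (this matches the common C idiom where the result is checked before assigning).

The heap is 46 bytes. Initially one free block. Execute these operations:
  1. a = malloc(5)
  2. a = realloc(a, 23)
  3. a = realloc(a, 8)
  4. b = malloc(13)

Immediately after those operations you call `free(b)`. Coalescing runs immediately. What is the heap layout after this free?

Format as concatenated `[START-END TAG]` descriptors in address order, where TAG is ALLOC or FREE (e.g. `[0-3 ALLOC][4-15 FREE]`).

Answer: [0-7 ALLOC][8-45 FREE]

Derivation:
Op 1: a = malloc(5) -> a = 0; heap: [0-4 ALLOC][5-45 FREE]
Op 2: a = realloc(a, 23) -> a = 0; heap: [0-22 ALLOC][23-45 FREE]
Op 3: a = realloc(a, 8) -> a = 0; heap: [0-7 ALLOC][8-45 FREE]
Op 4: b = malloc(13) -> b = 8; heap: [0-7 ALLOC][8-20 ALLOC][21-45 FREE]
free(b): b = 8 -> block [8-20 ALLOC]; mark free, coalesce with adjacent free neighbors -> [0-7 ALLOC][8-45 FREE]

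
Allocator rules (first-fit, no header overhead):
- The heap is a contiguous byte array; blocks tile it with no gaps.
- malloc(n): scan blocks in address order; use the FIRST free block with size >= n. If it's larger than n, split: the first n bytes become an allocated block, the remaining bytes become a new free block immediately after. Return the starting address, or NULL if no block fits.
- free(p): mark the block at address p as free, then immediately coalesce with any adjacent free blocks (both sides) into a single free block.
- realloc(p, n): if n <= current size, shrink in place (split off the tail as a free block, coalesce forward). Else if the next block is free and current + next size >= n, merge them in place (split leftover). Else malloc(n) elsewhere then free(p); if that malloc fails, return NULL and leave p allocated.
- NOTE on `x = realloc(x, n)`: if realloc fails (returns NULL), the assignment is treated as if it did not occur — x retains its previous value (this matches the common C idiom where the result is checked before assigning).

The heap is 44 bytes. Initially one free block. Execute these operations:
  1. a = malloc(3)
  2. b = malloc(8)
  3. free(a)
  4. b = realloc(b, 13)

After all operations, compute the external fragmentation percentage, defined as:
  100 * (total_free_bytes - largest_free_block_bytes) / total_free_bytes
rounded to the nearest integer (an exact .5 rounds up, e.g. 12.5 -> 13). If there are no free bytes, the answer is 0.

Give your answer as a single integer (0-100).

Answer: 10

Derivation:
Op 1: a = malloc(3) -> a = 0; heap: [0-2 ALLOC][3-43 FREE]
Op 2: b = malloc(8) -> b = 3; heap: [0-2 ALLOC][3-10 ALLOC][11-43 FREE]
Op 3: free(a) -> (freed a); heap: [0-2 FREE][3-10 ALLOC][11-43 FREE]
Op 4: b = realloc(b, 13) -> b = 3; heap: [0-2 FREE][3-15 ALLOC][16-43 FREE]
Free blocks: [3 28] total_free=31 largest=28 -> 100*(31-28)/31 = 300/31 ≈ 9.677 -> rounds to 10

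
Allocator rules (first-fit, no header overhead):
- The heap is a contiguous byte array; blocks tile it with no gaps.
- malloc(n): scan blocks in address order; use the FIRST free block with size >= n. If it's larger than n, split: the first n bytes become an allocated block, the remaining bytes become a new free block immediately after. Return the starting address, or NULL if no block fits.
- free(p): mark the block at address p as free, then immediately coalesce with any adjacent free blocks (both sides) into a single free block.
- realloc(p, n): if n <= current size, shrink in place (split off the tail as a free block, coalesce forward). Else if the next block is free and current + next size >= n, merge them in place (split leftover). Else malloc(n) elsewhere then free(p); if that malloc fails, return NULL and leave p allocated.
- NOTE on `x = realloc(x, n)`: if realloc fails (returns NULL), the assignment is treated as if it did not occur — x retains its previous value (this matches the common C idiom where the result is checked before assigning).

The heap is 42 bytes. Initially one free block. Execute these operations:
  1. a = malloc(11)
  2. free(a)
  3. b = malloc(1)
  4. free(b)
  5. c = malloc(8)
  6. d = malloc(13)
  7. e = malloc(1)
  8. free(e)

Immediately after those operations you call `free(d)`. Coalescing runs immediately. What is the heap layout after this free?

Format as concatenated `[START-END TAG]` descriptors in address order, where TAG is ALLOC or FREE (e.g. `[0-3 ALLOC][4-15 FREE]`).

Answer: [0-7 ALLOC][8-41 FREE]

Derivation:
Op 1: a = malloc(11) -> a = 0; heap: [0-10 ALLOC][11-41 FREE]
Op 2: free(a) -> (freed a); heap: [0-41 FREE]
Op 3: b = malloc(1) -> b = 0; heap: [0-0 ALLOC][1-41 FREE]
Op 4: free(b) -> (freed b); heap: [0-41 FREE]
Op 5: c = malloc(8) -> c = 0; heap: [0-7 ALLOC][8-41 FREE]
Op 6: d = malloc(13) -> d = 8; heap: [0-7 ALLOC][8-20 ALLOC][21-41 FREE]
Op 7: e = malloc(1) -> e = 21; heap: [0-7 ALLOC][8-20 ALLOC][21-21 ALLOC][22-41 FREE]
Op 8: free(e) -> (freed e); heap: [0-7 ALLOC][8-20 ALLOC][21-41 FREE]
free(d): d = 8 -> block [8-20 ALLOC]; mark free, coalesce with adjacent free neighbors -> [0-7 ALLOC][8-41 FREE]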